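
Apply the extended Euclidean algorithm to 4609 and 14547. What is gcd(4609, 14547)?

Apply Euclid's algorithm to 14547 and 4609:
14547 = 3*4609 + 720
4609 = 6*720 + 289
720 = 2*289 + 142
289 = 2*142 + 5
142 = 28*5 + 2
5 = 2*2 + 1
2 = 2*1 + 0
gcd(4609, 14547) = 1.
Express as a combination:
1 = 5 − 2·2
1 = −2·142 + 57·5
1 = 57·289 − 116·142
1 = −116·720 + 289·289
1 = 289·4609 − 1850·720
1 = −1850·14547 + 5839·4609
So 1 = (-1850)·14547 + (5839)·4609.

1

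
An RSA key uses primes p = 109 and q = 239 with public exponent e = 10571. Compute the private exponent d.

20819

φ(n) = (p−1)(q−1) = 108·238 = 25704.
Need d with 10571·d ≡ 1 (mod 25704). Apply the extended Euclidean algorithm:
25704 = 2·10571 + 4562
10571 = 2·4562 + 1447
4562 = 3·1447 + 221
1447 = 6·221 + 121
221 = 1·121 + 100
121 = 1·100 + 21
100 = 4·21 + 16
21 = 1·16 + 5
16 = 3·5 + 1
5 = 5·1 + 0
Back-substitute:
1 = 16 − 3·5
1 = −3·21 + 4·16
1 = 4·100 − 19·21
1 = −19·121 + 23·100
1 = 23·221 − 42·121
1 = −42·1447 + 275·221
1 = 275·4562 − 867·1447
1 = −867·10571 + 2009·4562
1 = 2009·25704 − 4885·10571
So 10571·(-4885) ≡ 1 (mod 25704), hence d ≡ -4885 ≡ 20819 (mod 25704).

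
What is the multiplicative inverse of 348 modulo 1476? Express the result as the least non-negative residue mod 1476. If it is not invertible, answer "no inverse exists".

no inverse exists

Euclidean algorithm on 1476, 348:
1476 = 4×348 + 84
348 = 4×84 + 12
84 = 7×12 + 0
The gcd is 12, not 1, hence no inverse exists.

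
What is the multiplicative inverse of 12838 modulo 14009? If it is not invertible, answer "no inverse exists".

4235

Apply the Euclidean algorithm to 14009 and 12838:
14009 = 1*12838 + 1171
12838 = 10*1171 + 1128
1171 = 1*1128 + 43
1128 = 26*43 + 10
43 = 4*10 + 3
10 = 3*3 + 1
3 = 3*1 + 0
The gcd is 1. Working backward:
1 = 10 − 3·3
1 = −3·43 + 13·10
1 = 13·1128 − 341·43
1 = −341·1171 + 354·1128
1 = 354·12838 − 3881·1171
1 = −3881·14009 + 4235·12838
So 12838·4235 ≡ 1 (mod 14009).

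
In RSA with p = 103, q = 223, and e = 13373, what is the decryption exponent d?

φ(n) = (p−1)(q−1) = 102·222 = 22644.
Need d with 13373·d ≡ 1 (mod 22644). Apply the extended Euclidean algorithm:
22644 = 1×13373 + 9271
13373 = 1×9271 + 4102
9271 = 2×4102 + 1067
4102 = 3×1067 + 901
1067 = 1×901 + 166
901 = 5×166 + 71
166 = 2×71 + 24
71 = 2×24 + 23
24 = 1×23 + 1
23 = 23×1 + 0
Back-substitute:
1 = 24 − 23
1 = −71 + 3·24
1 = 3·166 − 7·71
1 = −7·901 + 38·166
1 = 38·1067 − 45·901
1 = −45·4102 + 173·1067
1 = 173·9271 − 391·4102
1 = −391·13373 + 564·9271
1 = 564·22644 − 955·13373
So 13373·(-955) ≡ 1 (mod 22644), hence d ≡ -955 ≡ 21689 (mod 22644).

21689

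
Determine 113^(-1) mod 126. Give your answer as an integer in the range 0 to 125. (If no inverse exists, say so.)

29

gcd(126, 113) by repeated division:
126 = 1·113 + 13
113 = 8·13 + 9
13 = 1·9 + 4
9 = 2·4 + 1
4 = 4·1 + 0
The gcd is 1. Working backward:
1 = 9 − 2·4
1 = −2·13 + 3·9
1 = 3·113 − 26·13
1 = −26·126 + 29·113
So 113·29 ≡ 1 (mod 126).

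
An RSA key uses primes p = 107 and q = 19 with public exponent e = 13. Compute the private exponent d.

φ(n) = (p−1)(q−1) = 106·18 = 1908.
Need d with 13·d ≡ 1 (mod 1908). Apply the extended Euclidean algorithm:
1908 = 146×13 + 10
13 = 1×10 + 3
10 = 3×3 + 1
3 = 3×1 + 0
Back-substitute:
1 = 10 − 3·3
1 = −3·13 + 4·10
1 = 4·1908 − 587·13
So 13·(-587) ≡ 1 (mod 1908), hence d ≡ -587 ≡ 1321 (mod 1908).

1321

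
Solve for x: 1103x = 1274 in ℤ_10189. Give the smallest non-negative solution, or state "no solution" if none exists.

8823

First find gcd(1103, 10189):
10189 = 9*1103 + 262
1103 = 4*262 + 55
262 = 4*55 + 42
55 = 1*42 + 13
42 = 3*13 + 3
13 = 4*3 + 1
3 = 3*1 + 0
gcd = 1, so a unique solution mod 10189 exists.
Back-substitute for the Bézout coefficients:
1 = 13 − 4·3
1 = −4·42 + 13·13
1 = 13·55 − 17·42
1 = −17·262 + 81·55
1 = 81·1103 − 341·262
1 = −341·10189 + 3150·1103
So 1103·(3150) ≡ 1 (mod 10189), giving 1103⁻¹ ≡ 3150.
x ≡ 1103⁻¹·1274 ≡ 3150·1274 ≡ 8823 (mod 10189).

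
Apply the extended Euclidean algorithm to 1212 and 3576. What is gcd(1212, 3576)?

Repeated division:
3576 = 2×1212 + 1152
1212 = 1×1152 + 60
1152 = 19×60 + 12
60 = 5×12 + 0
gcd(1212, 3576) = 12.
Working backward:
12 = 1152 − 19·60
12 = −19·1212 + 20·1152
12 = 20·3576 − 59·1212
So 12 = (20)·3576 + (-59)·1212.

12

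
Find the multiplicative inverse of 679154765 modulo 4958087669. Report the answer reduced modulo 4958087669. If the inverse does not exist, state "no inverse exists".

3787833669

Extended Euclidean algorithm:
4958087669 = 7·679154765 + 204004314
679154765 = 3·204004314 + 67141823
204004314 = 3·67141823 + 2578845
67141823 = 26·2578845 + 91853
2578845 = 28·91853 + 6961
91853 = 13·6961 + 1360
6961 = 5·1360 + 161
1360 = 8·161 + 72
161 = 2·72 + 17
72 = 4·17 + 4
17 = 4·4 + 1
4 = 4·1 + 0
The gcd is 1. Working backward:
1 = 17 − 4·4
1 = −4·72 + 17·17
1 = 17·161 − 38·72
1 = −38·1360 + 321·161
1 = 321·6961 − 1643·1360
1 = −1643·91853 + 21680·6961
1 = 21680·2578845 − 608683·91853
1 = −608683·67141823 + 15847438·2578845
1 = 15847438·204004314 − 48150997·67141823
1 = −48150997·679154765 + 160300429·204004314
1 = 160300429·4958087669 − 1170254000·679154765
So 679154765·(-1170254000) ≡ 1 (mod 4958087669), and -1170254000 ≡ 3787833669 (mod 4958087669).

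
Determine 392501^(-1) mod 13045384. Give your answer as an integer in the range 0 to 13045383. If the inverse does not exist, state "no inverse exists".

1832797

Apply the Euclidean algorithm to 13045384 and 392501:
13045384 = 33·392501 + 92851
392501 = 4·92851 + 21097
92851 = 4·21097 + 8463
21097 = 2·8463 + 4171
8463 = 2·4171 + 121
4171 = 34·121 + 57
121 = 2·57 + 7
57 = 8·7 + 1
7 = 7·1 + 0
The gcd is 1. Working backward:
1 = 57 − 8·7
1 = −8·121 + 17·57
1 = 17·4171 − 586·121
1 = −586·8463 + 1189·4171
1 = 1189·21097 − 2964·8463
1 = −2964·92851 + 13045·21097
1 = 13045·392501 − 55144·92851
1 = −55144·13045384 + 1832797·392501
So 392501·1832797 ≡ 1 (mod 13045384).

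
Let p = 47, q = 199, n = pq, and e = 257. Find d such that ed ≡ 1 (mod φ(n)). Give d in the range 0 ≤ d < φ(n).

φ(n) = (p−1)(q−1) = 46·198 = 9108.
Need d with 257·d ≡ 1 (mod 9108). Apply the extended Euclidean algorithm:
9108 = 35×257 + 113
257 = 2×113 + 31
113 = 3×31 + 20
31 = 1×20 + 11
20 = 1×11 + 9
11 = 1×9 + 2
9 = 4×2 + 1
2 = 2×1 + 0
Back-substitute:
1 = 9 − 4·2
1 = −4·11 + 5·9
1 = 5·20 − 9·11
1 = −9·31 + 14·20
1 = 14·113 − 51·31
1 = −51·257 + 116·113
1 = 116·9108 − 4111·257
So 257·(-4111) ≡ 1 (mod 9108), hence d ≡ -4111 ≡ 4997 (mod 9108).

4997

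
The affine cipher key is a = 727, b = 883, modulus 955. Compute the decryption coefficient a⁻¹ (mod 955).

Apply the Euclidean algorithm to 955 and 727:
955 = 1*727 + 228
727 = 3*228 + 43
228 = 5*43 + 13
43 = 3*13 + 4
13 = 3*4 + 1
4 = 4*1 + 0
The gcd is 1. Working backward:
1 = 13 − 3·4
1 = −3·43 + 10·13
1 = 10·228 − 53·43
1 = −53·727 + 169·228
1 = 169·955 − 222·727
Thus 727·(-222) ≡ 1 (mod 955); reducing, -222 mod 955 = 733.

733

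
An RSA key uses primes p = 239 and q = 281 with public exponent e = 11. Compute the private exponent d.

30291

φ(n) = (p−1)(q−1) = 238·280 = 66640.
Need d with 11·d ≡ 1 (mod 66640). Apply the extended Euclidean algorithm:
66640 = 6058×11 + 2
11 = 5×2 + 1
2 = 2×1 + 0
Back-substitute:
1 = 11 − 5·2
1 = −5·66640 + 30291·11
So 11·30291 ≡ 1 (mod 66640), hence d = 30291.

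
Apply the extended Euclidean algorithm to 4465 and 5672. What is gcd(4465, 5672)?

1

Apply Euclid's algorithm to 5672 and 4465:
5672 = 1·4465 + 1207
4465 = 3·1207 + 844
1207 = 1·844 + 363
844 = 2·363 + 118
363 = 3·118 + 9
118 = 13·9 + 1
9 = 9·1 + 0
gcd(4465, 5672) = 1.
Working backward:
1 = 118 − 13·9
1 = −13·363 + 40·118
1 = 40·844 − 93·363
1 = −93·1207 + 133·844
1 = 133·4465 − 492·1207
1 = −492·5672 + 625·4465
So 1 = (-492)·5672 + (625)·4465.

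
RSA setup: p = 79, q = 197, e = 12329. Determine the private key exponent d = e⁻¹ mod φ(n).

15257

φ(n) = (p−1)(q−1) = 78·196 = 15288.
Need d with 12329·d ≡ 1 (mod 15288). Apply the extended Euclidean algorithm:
15288 = 1·12329 + 2959
12329 = 4·2959 + 493
2959 = 6·493 + 1
493 = 493·1 + 0
Back-substitute:
1 = 2959 − 6·493
1 = −6·12329 + 25·2959
1 = 25·15288 − 31·12329
So 12329·(-31) ≡ 1 (mod 15288), hence d ≡ -31 ≡ 15257 (mod 15288).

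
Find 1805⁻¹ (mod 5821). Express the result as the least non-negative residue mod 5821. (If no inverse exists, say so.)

Extended Euclidean algorithm:
5821 = 3*1805 + 406
1805 = 4*406 + 181
406 = 2*181 + 44
181 = 4*44 + 5
44 = 8*5 + 4
5 = 1*4 + 1
4 = 4*1 + 0
gcd = 1, so the inverse exists. Back-substitute:
1 = 5 − 4
1 = −44 + 9·5
1 = 9·181 − 37·44
1 = −37·406 + 83·181
1 = 83·1805 − 369·406
1 = −369·5821 + 1190·1805
So 1805·1190 ≡ 1 (mod 5821).

1190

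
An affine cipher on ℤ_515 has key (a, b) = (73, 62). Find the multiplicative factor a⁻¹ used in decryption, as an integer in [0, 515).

127

gcd(515, 73) by repeated division:
515 = 7×73 + 4
73 = 18×4 + 1
4 = 4×1 + 0
Since gcd(73, 515) = 1, back-substitute to write 1 as a combination:
1 = 73 − 18·4
1 = −18·515 + 127·73
So 73·127 ≡ 1 (mod 515).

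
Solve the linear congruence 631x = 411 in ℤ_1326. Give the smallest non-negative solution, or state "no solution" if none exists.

First find gcd(631, 1326):
1326 = 2*631 + 64
631 = 9*64 + 55
64 = 1*55 + 9
55 = 6*9 + 1
9 = 9*1 + 0
gcd = 1, so a unique solution mod 1326 exists.
Back-substitute for the Bézout coefficients:
1 = 55 − 6·9
1 = −6·64 + 7·55
1 = 7·631 − 69·64
1 = −69·1326 + 145·631
So 631·(145) ≡ 1 (mod 1326), giving 631⁻¹ ≡ 145.
x ≡ 631⁻¹·411 ≡ 145·411 ≡ 1251 (mod 1326).

1251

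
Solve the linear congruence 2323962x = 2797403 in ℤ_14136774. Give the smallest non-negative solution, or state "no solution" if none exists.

gcd(2323962, 14136774):
14136774 = 6×2323962 + 193002
2323962 = 12×193002 + 7938
193002 = 24×7938 + 2490
7938 = 3×2490 + 468
2490 = 5×468 + 150
468 = 3×150 + 18
150 = 8×18 + 6
18 = 3×6 + 0
gcd = 6, but 6 ∤ 2797403, so the congruence has no solution.

no solution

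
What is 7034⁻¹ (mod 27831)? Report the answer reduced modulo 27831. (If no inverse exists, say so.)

Extended Euclidean algorithm:
27831 = 3*7034 + 6729
7034 = 1*6729 + 305
6729 = 22*305 + 19
305 = 16*19 + 1
19 = 19*1 + 0
Since gcd(7034, 27831) = 1, back-substitute to write 1 as a combination:
1 = 305 − 16·19
1 = −16·6729 + 353·305
1 = 353·7034 − 369·6729
1 = −369·27831 + 1460·7034
So 7034·1460 ≡ 1 (mod 27831).

1460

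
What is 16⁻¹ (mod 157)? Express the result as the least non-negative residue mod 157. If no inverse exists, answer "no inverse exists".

108

Apply the Euclidean algorithm to 157 and 16:
157 = 9*16 + 13
16 = 1*13 + 3
13 = 4*3 + 1
3 = 3*1 + 0
The gcd is 1. Working backward:
1 = 13 − 4·3
1 = −4·16 + 5·13
1 = 5·157 − 49·16
Thus 16·(-49) ≡ 1 (mod 157); reducing, -49 mod 157 = 108.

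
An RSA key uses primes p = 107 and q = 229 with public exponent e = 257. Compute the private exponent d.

7241

φ(n) = (p−1)(q−1) = 106·228 = 24168.
Need d with 257·d ≡ 1 (mod 24168). Apply the extended Euclidean algorithm:
24168 = 94×257 + 10
257 = 25×10 + 7
10 = 1×7 + 3
7 = 2×3 + 1
3 = 3×1 + 0
Back-substitute:
1 = 7 − 2·3
1 = −2·10 + 3·7
1 = 3·257 − 77·10
1 = −77·24168 + 7241·257
So 257·7241 ≡ 1 (mod 24168), hence d = 7241.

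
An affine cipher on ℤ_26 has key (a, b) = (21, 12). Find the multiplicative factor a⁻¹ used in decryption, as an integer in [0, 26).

5

gcd(26, 21) by repeated division:
26 = 1*21 + 5
21 = 4*5 + 1
5 = 5*1 + 0
Since gcd(21, 26) = 1, back-substitute to write 1 as a combination:
1 = 21 − 4·5
1 = −4·26 + 5·21
So 21·5 ≡ 1 (mod 26).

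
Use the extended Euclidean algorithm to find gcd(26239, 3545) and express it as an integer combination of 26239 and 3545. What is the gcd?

1

Repeated division:
26239 = 7·3545 + 1424
3545 = 2·1424 + 697
1424 = 2·697 + 30
697 = 23·30 + 7
30 = 4·7 + 2
7 = 3·2 + 1
2 = 2·1 + 0
gcd(26239, 3545) = 1.
Working backward:
1 = 7 − 3·2
1 = −3·30 + 13·7
1 = 13·697 − 302·30
1 = −302·1424 + 617·697
1 = 617·3545 − 1536·1424
1 = −1536·26239 + 11369·3545
So 1 = (-1536)·26239 + (11369)·3545.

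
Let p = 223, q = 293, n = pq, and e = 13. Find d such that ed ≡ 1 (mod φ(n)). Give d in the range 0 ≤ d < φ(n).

φ(n) = (p−1)(q−1) = 222·292 = 64824.
Need d with 13·d ≡ 1 (mod 64824). Apply the extended Euclidean algorithm:
64824 = 4986*13 + 6
13 = 2*6 + 1
6 = 6*1 + 0
Back-substitute:
1 = 13 − 2·6
1 = −2·64824 + 9973·13
So 13·9973 ≡ 1 (mod 64824), hence d = 9973.

9973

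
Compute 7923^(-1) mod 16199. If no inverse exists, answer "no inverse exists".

413

Apply the Euclidean algorithm to 16199 and 7923:
16199 = 2*7923 + 353
7923 = 22*353 + 157
353 = 2*157 + 39
157 = 4*39 + 1
39 = 39*1 + 0
Since gcd(7923, 16199) = 1, back-substitute to write 1 as a combination:
1 = 157 − 4·39
1 = −4·353 + 9·157
1 = 9·7923 − 202·353
1 = −202·16199 + 413·7923
So 7923·413 ≡ 1 (mod 16199).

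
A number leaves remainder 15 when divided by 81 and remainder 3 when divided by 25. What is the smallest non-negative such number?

Write x = 15 + 81·k. Then 81·k ≡ 3 − 15 ≡ 13 (mod 25).
Need 81⁻¹ mod 25. Extended Euclid on (25, 6):
25 = 4*6 + 1
6 = 6*1 + 0
Back-substitute:
1 = 25 − 4·6
81⁻¹ ≡ 21 (mod 25), so k ≡ 21·13 ≡ 23 (mod 25).
x = 15 + 81·23 = 1878.

1878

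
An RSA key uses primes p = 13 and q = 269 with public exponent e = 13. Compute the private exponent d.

1237

φ(n) = (p−1)(q−1) = 12·268 = 3216.
Need d with 13·d ≡ 1 (mod 3216). Apply the extended Euclidean algorithm:
3216 = 247·13 + 5
13 = 2·5 + 3
5 = 1·3 + 2
3 = 1·2 + 1
2 = 2·1 + 0
Back-substitute:
1 = 3 − 2
1 = −5 + 2·3
1 = 2·13 − 5·5
1 = −5·3216 + 1237·13
So 13·1237 ≡ 1 (mod 3216), hence d = 1237.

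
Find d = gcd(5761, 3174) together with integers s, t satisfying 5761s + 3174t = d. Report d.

Euclidean algorithm:
5761 = 1×3174 + 2587
3174 = 1×2587 + 587
2587 = 4×587 + 239
587 = 2×239 + 109
239 = 2×109 + 21
109 = 5×21 + 4
21 = 5×4 + 1
4 = 4×1 + 0
gcd(5761, 3174) = 1.
Working backward:
1 = 21 − 5·4
1 = −5·109 + 26·21
1 = 26·239 − 57·109
1 = −57·587 + 140·239
1 = 140·2587 − 617·587
1 = −617·3174 + 757·2587
1 = 757·5761 − 1374·3174
So 1 = (757)·5761 + (-1374)·3174.

1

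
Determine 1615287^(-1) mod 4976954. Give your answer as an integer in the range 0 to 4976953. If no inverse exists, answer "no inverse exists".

2815565

Run Euclid on (4976954, 1615287):
4976954 = 3*1615287 + 131093
1615287 = 12*131093 + 42171
131093 = 3*42171 + 4580
42171 = 9*4580 + 951
4580 = 4*951 + 776
951 = 1*776 + 175
776 = 4*175 + 76
175 = 2*76 + 23
76 = 3*23 + 7
23 = 3*7 + 2
7 = 3*2 + 1
2 = 2*1 + 0
gcd = 1, so the inverse exists. Back-substitute:
1 = 7 − 3·2
1 = −3·23 + 10·7
1 = 10·76 − 33·23
1 = −33·175 + 76·76
1 = 76·776 − 337·175
1 = −337·951 + 413·776
1 = 413·4580 − 1989·951
1 = −1989·42171 + 18314·4580
1 = 18314·131093 − 56931·42171
1 = −56931·1615287 + 701486·131093
1 = 701486·4976954 − 2161389·1615287
Thus 1615287·(-2161389) ≡ 1 (mod 4976954); reducing, -2161389 mod 4976954 = 2815565.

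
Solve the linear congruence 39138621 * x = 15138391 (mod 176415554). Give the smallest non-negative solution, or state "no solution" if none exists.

158900109

First find gcd(39138621, 176415554):
176415554 = 4*39138621 + 19861070
39138621 = 1*19861070 + 19277551
19861070 = 1*19277551 + 583519
19277551 = 33*583519 + 21424
583519 = 27*21424 + 5071
21424 = 4*5071 + 1140
5071 = 4*1140 + 511
1140 = 2*511 + 118
511 = 4*118 + 39
118 = 3*39 + 1
39 = 39*1 + 0
gcd = 1, so a unique solution mod 176415554 exists.
Back-substitute for the Bézout coefficients:
1 = 118 − 3·39
1 = −3·511 + 13·118
1 = 13·1140 − 29·511
1 = −29·5071 + 129·1140
1 = 129·21424 − 545·5071
1 = −545·583519 + 14844·21424
1 = 14844·19277551 − 490397·583519
1 = −490397·19861070 + 505241·19277551
1 = 505241·39138621 − 995638·19861070
1 = −995638·176415554 + 4487793·39138621
So 39138621·(4487793) ≡ 1 (mod 176415554), giving 39138621⁻¹ ≡ 4487793.
x ≡ 39138621⁻¹·15138391 ≡ 4487793·15138391 ≡ 158900109 (mod 176415554).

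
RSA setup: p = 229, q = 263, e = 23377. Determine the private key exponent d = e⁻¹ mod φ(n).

φ(n) = (p−1)(q−1) = 228·262 = 59736.
Need d with 23377·d ≡ 1 (mod 59736). Apply the extended Euclidean algorithm:
59736 = 2*23377 + 12982
23377 = 1*12982 + 10395
12982 = 1*10395 + 2587
10395 = 4*2587 + 47
2587 = 55*47 + 2
47 = 23*2 + 1
2 = 2*1 + 0
Back-substitute:
1 = 47 − 23·2
1 = −23·2587 + 1266·47
1 = 1266·10395 − 5087·2587
1 = −5087·12982 + 6353·10395
1 = 6353·23377 − 11440·12982
1 = −11440·59736 + 29233·23377
So 23377·29233 ≡ 1 (mod 59736), hence d = 29233.

29233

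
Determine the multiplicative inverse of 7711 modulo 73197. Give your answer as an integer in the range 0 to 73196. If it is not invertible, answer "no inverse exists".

24187

Run Euclid on (73197, 7711):
73197 = 9*7711 + 3798
7711 = 2*3798 + 115
3798 = 33*115 + 3
115 = 38*3 + 1
3 = 3*1 + 0
The gcd is 1. Working backward:
1 = 115 − 38·3
1 = −38·3798 + 1255·115
1 = 1255·7711 − 2548·3798
1 = −2548·73197 + 24187·7711
So 7711·24187 ≡ 1 (mod 73197).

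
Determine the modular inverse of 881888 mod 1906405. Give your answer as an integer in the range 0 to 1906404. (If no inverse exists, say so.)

Extended Euclidean algorithm:
1906405 = 2*881888 + 142629
881888 = 6*142629 + 26114
142629 = 5*26114 + 12059
26114 = 2*12059 + 1996
12059 = 6*1996 + 83
1996 = 24*83 + 4
83 = 20*4 + 3
4 = 1*3 + 1
3 = 3*1 + 0
Since gcd(881888, 1906405) = 1, back-substitute to write 1 as a combination:
1 = 4 − 3
1 = −83 + 21·4
1 = 21·1996 − 505·83
1 = −505·12059 + 3051·1996
1 = 3051·26114 − 6607·12059
1 = −6607·142629 + 36086·26114
1 = 36086·881888 − 223123·142629
1 = −223123·1906405 + 482332·881888
So 881888·482332 ≡ 1 (mod 1906405).

482332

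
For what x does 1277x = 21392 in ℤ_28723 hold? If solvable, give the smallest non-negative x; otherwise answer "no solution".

23454

First find gcd(1277, 28723):
28723 = 22·1277 + 629
1277 = 2·629 + 19
629 = 33·19 + 2
19 = 9·2 + 1
2 = 2·1 + 0
gcd = 1, so a unique solution mod 28723 exists.
Back-substitute for the Bézout coefficients:
1 = 19 − 9·2
1 = −9·629 + 298·19
1 = 298·1277 − 605·629
1 = −605·28723 + 13608·1277
So 1277·(13608) ≡ 1 (mod 28723), giving 1277⁻¹ ≡ 13608.
x ≡ 1277⁻¹·21392 ≡ 13608·21392 ≡ 23454 (mod 28723).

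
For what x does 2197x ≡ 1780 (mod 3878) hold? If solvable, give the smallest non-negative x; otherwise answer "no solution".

First find gcd(2197, 3878):
3878 = 1*2197 + 1681
2197 = 1*1681 + 516
1681 = 3*516 + 133
516 = 3*133 + 117
133 = 1*117 + 16
117 = 7*16 + 5
16 = 3*5 + 1
5 = 5*1 + 0
gcd = 1, so a unique solution mod 3878 exists.
Back-substitute for the Bézout coefficients:
1 = 16 − 3·5
1 = −3·117 + 22·16
1 = 22·133 − 25·117
1 = −25·516 + 97·133
1 = 97·1681 − 316·516
1 = −316·2197 + 413·1681
1 = 413·3878 − 729·2197
So 2197·(-729) ≡ 1 (mod 3878), giving 2197⁻¹ ≡ 3149.
x ≡ 2197⁻¹·1780 ≡ 3149·1780 ≡ 1510 (mod 3878).

1510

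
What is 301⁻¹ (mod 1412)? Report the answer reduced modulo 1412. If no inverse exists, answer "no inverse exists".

Apply the Euclidean algorithm to 1412 and 301:
1412 = 4×301 + 208
301 = 1×208 + 93
208 = 2×93 + 22
93 = 4×22 + 5
22 = 4×5 + 2
5 = 2×2 + 1
2 = 2×1 + 0
The gcd is 1. Working backward:
1 = 5 − 2·2
1 = −2·22 + 9·5
1 = 9·93 − 38·22
1 = −38·208 + 85·93
1 = 85·301 − 123·208
1 = −123·1412 + 577·301
So 301·577 ≡ 1 (mod 1412).

577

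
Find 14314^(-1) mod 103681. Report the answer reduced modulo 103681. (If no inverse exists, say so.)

99067

Apply the Euclidean algorithm to 103681 and 14314:
103681 = 7×14314 + 3483
14314 = 4×3483 + 382
3483 = 9×382 + 45
382 = 8×45 + 22
45 = 2×22 + 1
22 = 22×1 + 0
gcd = 1, so the inverse exists. Back-substitute:
1 = 45 − 2·22
1 = −2·382 + 17·45
1 = 17·3483 − 155·382
1 = −155·14314 + 637·3483
1 = 637·103681 − 4614·14314
So 14314·(-4614) ≡ 1 (mod 103681), and -4614 ≡ 99067 (mod 103681).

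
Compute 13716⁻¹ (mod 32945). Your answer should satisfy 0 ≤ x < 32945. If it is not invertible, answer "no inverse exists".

Extended Euclidean algorithm:
32945 = 2·13716 + 5513
13716 = 2·5513 + 2690
5513 = 2·2690 + 133
2690 = 20·133 + 30
133 = 4·30 + 13
30 = 2·13 + 4
13 = 3·4 + 1
4 = 4·1 + 0
The gcd is 1. Working backward:
1 = 13 − 3·4
1 = −3·30 + 7·13
1 = 7·133 − 31·30
1 = −31·2690 + 627·133
1 = 627·5513 − 1285·2690
1 = −1285·13716 + 3197·5513
1 = 3197·32945 − 7679·13716
Hence 13716⁻¹ ≡ -7679 ≡ 25266 (mod 32945).

25266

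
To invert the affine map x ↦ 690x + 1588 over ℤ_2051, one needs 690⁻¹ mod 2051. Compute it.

gcd(2051, 690) by repeated division:
2051 = 2×690 + 671
690 = 1×671 + 19
671 = 35×19 + 6
19 = 3×6 + 1
6 = 6×1 + 0
gcd = 1, so the inverse exists. Back-substitute:
1 = 19 − 3·6
1 = −3·671 + 106·19
1 = 106·690 − 109·671
1 = −109·2051 + 324·690
So 690·324 ≡ 1 (mod 2051).

324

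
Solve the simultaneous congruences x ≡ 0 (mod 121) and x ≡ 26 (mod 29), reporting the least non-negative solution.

1331

Write x = 0 + 121·k. Then 121·k ≡ 26 − 0 ≡ 26 (mod 29).
Need 121⁻¹ mod 29. Extended Euclid on (29, 5):
29 = 5×5 + 4
5 = 1×4 + 1
4 = 4×1 + 0
Back-substitute:
1 = 5 − 4
1 = −29 + 6·5
121⁻¹ ≡ 6 (mod 29), so k ≡ 6·26 ≡ 11 (mod 29).
x = 0 + 121·11 = 1331.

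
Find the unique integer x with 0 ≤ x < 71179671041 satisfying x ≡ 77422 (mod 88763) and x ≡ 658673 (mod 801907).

Write x = 77422 + 88763·k. Then 88763·k ≡ 658673 − 77422 ≡ 581251 (mod 801907).
Need 88763⁻¹ mod 801907. Extended Euclid on (801907, 88763):
801907 = 9×88763 + 3040
88763 = 29×3040 + 603
3040 = 5×603 + 25
603 = 24×25 + 3
25 = 8×3 + 1
3 = 3×1 + 0
Back-substitute:
1 = 25 − 8·3
1 = −8·603 + 193·25
1 = 193·3040 − 973·603
1 = −973·88763 + 28410·3040
1 = 28410·801907 − 256663·88763
88763⁻¹ ≡ 545244 (mod 801907), so k ≡ 545244·581251 ≡ 350960 (mod 801907).
x = 77422 + 88763·350960 = 31152339902.

31152339902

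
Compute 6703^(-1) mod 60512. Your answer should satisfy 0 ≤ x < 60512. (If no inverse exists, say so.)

Run Euclid on (60512, 6703):
60512 = 9*6703 + 185
6703 = 36*185 + 43
185 = 4*43 + 13
43 = 3*13 + 4
13 = 3*4 + 1
4 = 4*1 + 0
Since gcd(6703, 60512) = 1, back-substitute to write 1 as a combination:
1 = 13 − 3·4
1 = −3·43 + 10·13
1 = 10·185 − 43·43
1 = −43·6703 + 1558·185
1 = 1558·60512 − 14065·6703
Thus 6703·(-14065) ≡ 1 (mod 60512); reducing, -14065 mod 60512 = 46447.

46447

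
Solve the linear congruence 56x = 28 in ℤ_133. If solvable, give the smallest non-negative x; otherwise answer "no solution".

First find gcd(56, 133):
133 = 2·56 + 21
56 = 2·21 + 14
21 = 1·14 + 7
14 = 2·7 + 0
gcd = 7 and 7 | 28, so solutions exist. Divide through by 7: 8x ≡ 4 (mod 19).
Now find 8⁻¹ mod 19:
19 = 2·8 + 3
8 = 2·3 + 2
3 = 1·2 + 1
2 = 2·1 + 0
Back-substitute:
1 = 3 − 2
1 = −8 + 3·3
1 = 3·19 − 7·8
So 8·(-7) ≡ 1 (mod 19), i.e. 8⁻¹ ≡ 12.
Then x ≡ 12·4 ≡ 10 (mod 19); the smallest non-negative solution is x = 10.

10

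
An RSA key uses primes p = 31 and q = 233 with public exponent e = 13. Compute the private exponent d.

2677

φ(n) = (p−1)(q−1) = 30·232 = 6960.
Need d with 13·d ≡ 1 (mod 6960). Apply the extended Euclidean algorithm:
6960 = 535×13 + 5
13 = 2×5 + 3
5 = 1×3 + 2
3 = 1×2 + 1
2 = 2×1 + 0
Back-substitute:
1 = 3 − 2
1 = −5 + 2·3
1 = 2·13 − 5·5
1 = −5·6960 + 2677·13
So 13·2677 ≡ 1 (mod 6960), hence d = 2677.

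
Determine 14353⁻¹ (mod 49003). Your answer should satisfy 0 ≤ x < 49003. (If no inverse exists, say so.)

11550

gcd(49003, 14353) by repeated division:
49003 = 3×14353 + 5944
14353 = 2×5944 + 2465
5944 = 2×2465 + 1014
2465 = 2×1014 + 437
1014 = 2×437 + 140
437 = 3×140 + 17
140 = 8×17 + 4
17 = 4×4 + 1
4 = 4×1 + 0
Since gcd(14353, 49003) = 1, back-substitute to write 1 as a combination:
1 = 17 − 4·4
1 = −4·140 + 33·17
1 = 33·437 − 103·140
1 = −103·1014 + 239·437
1 = 239·2465 − 581·1014
1 = −581·5944 + 1401·2465
1 = 1401·14353 − 3383·5944
1 = −3383·49003 + 11550·14353
So 14353·11550 ≡ 1 (mod 49003).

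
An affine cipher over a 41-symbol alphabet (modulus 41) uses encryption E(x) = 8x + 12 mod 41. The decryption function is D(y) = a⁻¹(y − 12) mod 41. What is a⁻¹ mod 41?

Extended Euclidean algorithm:
41 = 5×8 + 1
8 = 8×1 + 0
The gcd is 1. Working backward:
1 = 41 − 5·8
Thus 8·(-5) ≡ 1 (mod 41); reducing, -5 mod 41 = 36.

36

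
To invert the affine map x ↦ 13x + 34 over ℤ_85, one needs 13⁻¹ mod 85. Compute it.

72

Extended Euclidean algorithm:
85 = 6×13 + 7
13 = 1×7 + 6
7 = 1×6 + 1
6 = 6×1 + 0
Since gcd(13, 85) = 1, back-substitute to write 1 as a combination:
1 = 7 − 6
1 = −13 + 2·7
1 = 2·85 − 13·13
So 13·(-13) ≡ 1 (mod 85), and -13 ≡ 72 (mod 85).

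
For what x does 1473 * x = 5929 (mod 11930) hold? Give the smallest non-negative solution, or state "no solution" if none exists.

First find gcd(1473, 11930):
11930 = 8·1473 + 146
1473 = 10·146 + 13
146 = 11·13 + 3
13 = 4·3 + 1
3 = 3·1 + 0
gcd = 1, so a unique solution mod 11930 exists.
Back-substitute for the Bézout coefficients:
1 = 13 − 4·3
1 = −4·146 + 45·13
1 = 45·1473 − 454·146
1 = −454·11930 + 3677·1473
So 1473·(3677) ≡ 1 (mod 11930), giving 1473⁻¹ ≡ 3677.
x ≡ 1473⁻¹·5929 ≡ 3677·5929 ≡ 4823 (mod 11930).

4823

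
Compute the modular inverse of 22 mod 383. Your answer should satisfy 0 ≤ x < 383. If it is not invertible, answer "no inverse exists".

296

Extended Euclidean algorithm:
383 = 17·22 + 9
22 = 2·9 + 4
9 = 2·4 + 1
4 = 4·1 + 0
gcd = 1, so the inverse exists. Back-substitute:
1 = 9 − 2·4
1 = −2·22 + 5·9
1 = 5·383 − 87·22
So 22·(-87) ≡ 1 (mod 383), and -87 ≡ 296 (mod 383).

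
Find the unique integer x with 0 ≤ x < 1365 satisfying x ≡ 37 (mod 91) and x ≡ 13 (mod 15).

Write x = 37 + 91·k. Then 91·k ≡ 13 − 37 ≡ 6 (mod 15).
Need 91⁻¹ mod 15. Extended Euclid on (15, 1):
15 = 15·1 + 0
91⁻¹ ≡ 1 (mod 15), so k ≡ 1·6 ≡ 6 (mod 15).
x = 37 + 91·6 = 583.

583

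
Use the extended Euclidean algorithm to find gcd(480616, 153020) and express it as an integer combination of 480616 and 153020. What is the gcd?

4

Repeated division:
480616 = 3·153020 + 21556
153020 = 7·21556 + 2128
21556 = 10·2128 + 276
2128 = 7·276 + 196
276 = 1·196 + 80
196 = 2·80 + 36
80 = 2·36 + 8
36 = 4·8 + 4
8 = 2·4 + 0
gcd(480616, 153020) = 4.
Working backward:
4 = 36 − 4·8
4 = −4·80 + 9·36
4 = 9·196 − 22·80
4 = −22·276 + 31·196
4 = 31·2128 − 239·276
4 = −239·21556 + 2421·2128
4 = 2421·153020 − 17186·21556
4 = −17186·480616 + 53979·153020
So 4 = (-17186)·480616 + (53979)·153020.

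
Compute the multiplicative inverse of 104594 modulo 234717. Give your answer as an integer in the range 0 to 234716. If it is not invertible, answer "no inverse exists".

Compute gcd(104594, 234717):
234717 = 2*104594 + 25529
104594 = 4*25529 + 2478
25529 = 10*2478 + 749
2478 = 3*749 + 231
749 = 3*231 + 56
231 = 4*56 + 7
56 = 8*7 + 0
The gcd is 7, not 1, hence no inverse exists.

no inverse exists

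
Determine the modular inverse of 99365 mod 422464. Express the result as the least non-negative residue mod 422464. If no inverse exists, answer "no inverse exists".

Euclidean algorithm on 422464, 99365:
422464 = 4*99365 + 25004
99365 = 3*25004 + 24353
25004 = 1*24353 + 651
24353 = 37*651 + 266
651 = 2*266 + 119
266 = 2*119 + 28
119 = 4*28 + 7
28 = 4*7 + 0
Since gcd = 7 > 1, 99365 is not a unit mod 422464.

no inverse exists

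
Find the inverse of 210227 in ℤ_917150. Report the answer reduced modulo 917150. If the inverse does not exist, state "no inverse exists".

127813

gcd(917150, 210227) by repeated division:
917150 = 4*210227 + 76242
210227 = 2*76242 + 57743
76242 = 1*57743 + 18499
57743 = 3*18499 + 2246
18499 = 8*2246 + 531
2246 = 4*531 + 122
531 = 4*122 + 43
122 = 2*43 + 36
43 = 1*36 + 7
36 = 5*7 + 1
7 = 7*1 + 0
gcd = 1, so the inverse exists. Back-substitute:
1 = 36 − 5·7
1 = −5·43 + 6·36
1 = 6·122 − 17·43
1 = −17·531 + 74·122
1 = 74·2246 − 313·531
1 = −313·18499 + 2578·2246
1 = 2578·57743 − 8047·18499
1 = −8047·76242 + 10625·57743
1 = 10625·210227 − 29297·76242
1 = −29297·917150 + 127813·210227
So 210227·127813 ≡ 1 (mod 917150).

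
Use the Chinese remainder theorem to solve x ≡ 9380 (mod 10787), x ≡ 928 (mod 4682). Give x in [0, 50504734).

Write x = 9380 + 10787·k. Then 10787·k ≡ 928 − 9380 ≡ 912 (mod 4682).
Need 10787⁻¹ mod 4682. Extended Euclid on (4682, 1423):
4682 = 3*1423 + 413
1423 = 3*413 + 184
413 = 2*184 + 45
184 = 4*45 + 4
45 = 11*4 + 1
4 = 4*1 + 0
Back-substitute:
1 = 45 − 11·4
1 = −11·184 + 45·45
1 = 45·413 − 101·184
1 = −101·1423 + 348·413
1 = 348·4682 − 1145·1423
10787⁻¹ ≡ 3537 (mod 4682), so k ≡ 3537·912 ≡ 4528 (mod 4682).
x = 9380 + 10787·4528 = 48852916.

48852916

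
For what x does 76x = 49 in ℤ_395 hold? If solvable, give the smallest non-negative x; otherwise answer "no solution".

First find gcd(76, 395):
395 = 5×76 + 15
76 = 5×15 + 1
15 = 15×1 + 0
gcd = 1, so a unique solution mod 395 exists.
Back-substitute for the Bézout coefficients:
1 = 76 − 5·15
1 = −5·395 + 26·76
So 76·(26) ≡ 1 (mod 395), giving 76⁻¹ ≡ 26.
x ≡ 76⁻¹·49 ≡ 26·49 ≡ 89 (mod 395).

89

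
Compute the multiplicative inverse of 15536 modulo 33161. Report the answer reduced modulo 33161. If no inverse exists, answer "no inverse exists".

Run Euclid on (33161, 15536):
33161 = 2·15536 + 2089
15536 = 7·2089 + 913
2089 = 2·913 + 263
913 = 3·263 + 124
263 = 2·124 + 15
124 = 8·15 + 4
15 = 3·4 + 3
4 = 1·3 + 1
3 = 3·1 + 0
gcd = 1, so the inverse exists. Back-substitute:
1 = 4 − 3
1 = −15 + 4·4
1 = 4·124 − 33·15
1 = −33·263 + 70·124
1 = 70·913 − 243·263
1 = −243·2089 + 556·913
1 = 556·15536 − 4135·2089
1 = −4135·33161 + 8826·15536
So 15536·8826 ≡ 1 (mod 33161).

8826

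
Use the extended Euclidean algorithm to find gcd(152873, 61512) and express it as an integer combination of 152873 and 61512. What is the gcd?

Apply Euclid's algorithm to 152873 and 61512:
152873 = 2·61512 + 29849
61512 = 2·29849 + 1814
29849 = 16·1814 + 825
1814 = 2·825 + 164
825 = 5·164 + 5
164 = 32·5 + 4
5 = 1·4 + 1
4 = 4·1 + 0
gcd(152873, 61512) = 1.
Working backward:
1 = 5 − 4
1 = −164 + 33·5
1 = 33·825 − 166·164
1 = −166·1814 + 365·825
1 = 365·29849 − 6006·1814
1 = −6006·61512 + 12377·29849
1 = 12377·152873 − 30760·61512
So 1 = (12377)·152873 + (-30760)·61512.

1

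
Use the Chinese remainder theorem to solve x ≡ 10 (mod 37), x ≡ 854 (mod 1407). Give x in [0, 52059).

10703

Write x = 10 + 37·k. Then 37·k ≡ 854 − 10 ≡ 844 (mod 1407).
Need 37⁻¹ mod 1407. Extended Euclid on (1407, 37):
1407 = 38*37 + 1
37 = 37*1 + 0
Back-substitute:
1 = 1407 − 38·37
37⁻¹ ≡ 1369 (mod 1407), so k ≡ 1369·844 ≡ 289 (mod 1407).
x = 10 + 37·289 = 10703.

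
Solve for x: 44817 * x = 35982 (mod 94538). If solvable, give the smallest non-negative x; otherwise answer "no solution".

First find gcd(44817, 94538):
94538 = 2*44817 + 4904
44817 = 9*4904 + 681
4904 = 7*681 + 137
681 = 4*137 + 133
137 = 1*133 + 4
133 = 33*4 + 1
4 = 4*1 + 0
gcd = 1, so a unique solution mod 94538 exists.
Back-substitute for the Bézout coefficients:
1 = 133 − 33·4
1 = −33·137 + 34·133
1 = 34·681 − 169·137
1 = −169·4904 + 1217·681
1 = 1217·44817 − 11122·4904
1 = −11122·94538 + 23461·44817
So 44817·(23461) ≡ 1 (mod 94538), giving 44817⁻¹ ≡ 23461.
x ≡ 44817⁻¹·35982 ≡ 23461·35982 ≡ 43900 (mod 94538).

43900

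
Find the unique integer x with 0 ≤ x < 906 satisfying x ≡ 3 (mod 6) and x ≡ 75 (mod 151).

75

Write x = 3 + 6·k. Then 6·k ≡ 75 − 3 ≡ 72 (mod 151).
Need 6⁻¹ mod 151. Extended Euclid on (151, 6):
151 = 25*6 + 1
6 = 6*1 + 0
Back-substitute:
1 = 151 − 25·6
6⁻¹ ≡ 126 (mod 151), so k ≡ 126·72 ≡ 12 (mod 151).
x = 3 + 6·12 = 75.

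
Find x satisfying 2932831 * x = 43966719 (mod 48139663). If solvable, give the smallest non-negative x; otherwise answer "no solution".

gcd(2932831, 48139663):
48139663 = 16·2932831 + 1214367
2932831 = 2·1214367 + 504097
1214367 = 2·504097 + 206173
504097 = 2·206173 + 91751
206173 = 2·91751 + 22671
91751 = 4·22671 + 1067
22671 = 21·1067 + 264
1067 = 4·264 + 11
264 = 24·11 + 0
gcd = 11, but 11 ∤ 43966719, so the congruence has no solution.

no solution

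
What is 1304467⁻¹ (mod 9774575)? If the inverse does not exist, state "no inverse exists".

7414553

Run Euclid on (9774575, 1304467):
9774575 = 7·1304467 + 643306
1304467 = 2·643306 + 17855
643306 = 36·17855 + 526
17855 = 33·526 + 497
526 = 1·497 + 29
497 = 17·29 + 4
29 = 7·4 + 1
4 = 4·1 + 0
The gcd is 1. Working backward:
1 = 29 − 7·4
1 = −7·497 + 120·29
1 = 120·526 − 127·497
1 = −127·17855 + 4311·526
1 = 4311·643306 − 155323·17855
1 = −155323·1304467 + 314957·643306
1 = 314957·9774575 − 2360022·1304467
Thus 1304467·(-2360022) ≡ 1 (mod 9774575); reducing, -2360022 mod 9774575 = 7414553.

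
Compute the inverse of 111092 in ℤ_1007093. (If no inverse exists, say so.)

gcd(1007093, 111092) by repeated division:
1007093 = 9·111092 + 7265
111092 = 15·7265 + 2117
7265 = 3·2117 + 914
2117 = 2·914 + 289
914 = 3·289 + 47
289 = 6·47 + 7
47 = 6·7 + 5
7 = 1·5 + 2
5 = 2·2 + 1
2 = 2·1 + 0
gcd = 1, so the inverse exists. Back-substitute:
1 = 5 − 2·2
1 = −2·7 + 3·5
1 = 3·47 − 20·7
1 = −20·289 + 123·47
1 = 123·914 − 389·289
1 = −389·2117 + 901·914
1 = 901·7265 − 3092·2117
1 = −3092·111092 + 47281·7265
1 = 47281·1007093 − 428621·111092
So 111092·(-428621) ≡ 1 (mod 1007093), and -428621 ≡ 578472 (mod 1007093).

578472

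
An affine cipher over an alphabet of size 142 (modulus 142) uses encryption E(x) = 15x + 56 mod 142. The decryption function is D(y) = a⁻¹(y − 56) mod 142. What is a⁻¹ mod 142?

Run Euclid on (142, 15):
142 = 9×15 + 7
15 = 2×7 + 1
7 = 7×1 + 0
gcd = 1, so the inverse exists. Back-substitute:
1 = 15 − 2·7
1 = −2·142 + 19·15
So 15·19 ≡ 1 (mod 142).

19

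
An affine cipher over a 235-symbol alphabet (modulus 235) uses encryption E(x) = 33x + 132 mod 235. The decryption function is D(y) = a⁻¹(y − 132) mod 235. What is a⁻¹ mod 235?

57

Extended Euclidean algorithm:
235 = 7×33 + 4
33 = 8×4 + 1
4 = 4×1 + 0
gcd = 1, so the inverse exists. Back-substitute:
1 = 33 − 8·4
1 = −8·235 + 57·33
So 33·57 ≡ 1 (mod 235).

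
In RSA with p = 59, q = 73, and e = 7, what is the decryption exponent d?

φ(n) = (p−1)(q−1) = 58·72 = 4176.
Need d with 7·d ≡ 1 (mod 4176). Apply the extended Euclidean algorithm:
4176 = 596×7 + 4
7 = 1×4 + 3
4 = 1×3 + 1
3 = 3×1 + 0
Back-substitute:
1 = 4 − 3
1 = −7 + 2·4
1 = 2·4176 − 1193·7
So 7·(-1193) ≡ 1 (mod 4176), hence d ≡ -1193 ≡ 2983 (mod 4176).

2983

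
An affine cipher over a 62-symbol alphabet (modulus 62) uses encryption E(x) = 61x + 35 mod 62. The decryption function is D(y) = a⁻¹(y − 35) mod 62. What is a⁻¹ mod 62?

61

Extended Euclidean algorithm:
62 = 1·61 + 1
61 = 61·1 + 0
gcd = 1, so the inverse exists. Back-substitute:
1 = 62 − 61
So 61·(-1) ≡ 1 (mod 62), and -1 ≡ 61 (mod 62).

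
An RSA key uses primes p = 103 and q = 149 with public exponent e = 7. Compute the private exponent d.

10783

φ(n) = (p−1)(q−1) = 102·148 = 15096.
Need d with 7·d ≡ 1 (mod 15096). Apply the extended Euclidean algorithm:
15096 = 2156·7 + 4
7 = 1·4 + 3
4 = 1·3 + 1
3 = 3·1 + 0
Back-substitute:
1 = 4 − 3
1 = −7 + 2·4
1 = 2·15096 − 4313·7
So 7·(-4313) ≡ 1 (mod 15096), hence d ≡ -4313 ≡ 10783 (mod 15096).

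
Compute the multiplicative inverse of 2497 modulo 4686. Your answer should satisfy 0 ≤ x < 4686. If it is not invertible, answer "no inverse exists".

Euclidean algorithm on 4686, 2497:
4686 = 1*2497 + 2189
2497 = 1*2189 + 308
2189 = 7*308 + 33
308 = 9*33 + 11
33 = 3*11 + 0
Since gcd = 11 > 1, 2497 is not a unit mod 4686.

no inverse exists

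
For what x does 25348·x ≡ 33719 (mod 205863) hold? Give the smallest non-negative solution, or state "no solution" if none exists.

First find gcd(25348, 205863):
205863 = 8*25348 + 3079
25348 = 8*3079 + 716
3079 = 4*716 + 215
716 = 3*215 + 71
215 = 3*71 + 2
71 = 35*2 + 1
2 = 2*1 + 0
gcd = 1, so a unique solution mod 205863 exists.
Back-substitute for the Bézout coefficients:
1 = 71 − 35·2
1 = −35·215 + 106·71
1 = 106·716 − 353·215
1 = −353·3079 + 1518·716
1 = 1518·25348 − 12497·3079
1 = −12497·205863 + 101494·25348
So 25348·(101494) ≡ 1 (mod 205863), giving 25348⁻¹ ≡ 101494.
x ≡ 25348⁻¹·33719 ≡ 101494·33719 ≡ 9674 (mod 205863).

9674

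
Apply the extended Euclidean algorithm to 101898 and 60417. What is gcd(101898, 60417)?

Apply Euclid's algorithm to 101898 and 60417:
101898 = 1*60417 + 41481
60417 = 1*41481 + 18936
41481 = 2*18936 + 3609
18936 = 5*3609 + 891
3609 = 4*891 + 45
891 = 19*45 + 36
45 = 1*36 + 9
36 = 4*9 + 0
gcd(101898, 60417) = 9.
Express as a combination:
9 = 45 − 36
9 = −891 + 20·45
9 = 20·3609 − 81·891
9 = −81·18936 + 425·3609
9 = 425·41481 − 931·18936
9 = −931·60417 + 1356·41481
9 = 1356·101898 − 2287·60417
So 9 = (1356)·101898 + (-2287)·60417.

9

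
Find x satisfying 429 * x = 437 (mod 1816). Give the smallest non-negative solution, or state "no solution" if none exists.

First find gcd(429, 1816):
1816 = 4·429 + 100
429 = 4·100 + 29
100 = 3·29 + 13
29 = 2·13 + 3
13 = 4·3 + 1
3 = 3·1 + 0
gcd = 1, so a unique solution mod 1816 exists.
Back-substitute for the Bézout coefficients:
1 = 13 − 4·3
1 = −4·29 + 9·13
1 = 9·100 − 31·29
1 = −31·429 + 133·100
1 = 133·1816 − 563·429
So 429·(-563) ≡ 1 (mod 1816), giving 429⁻¹ ≡ 1253.
x ≡ 429⁻¹·437 ≡ 1253·437 ≡ 945 (mod 1816).

945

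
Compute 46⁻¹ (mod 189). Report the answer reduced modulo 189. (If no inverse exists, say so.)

37

Extended Euclidean algorithm:
189 = 4·46 + 5
46 = 9·5 + 1
5 = 5·1 + 0
Since gcd(46, 189) = 1, back-substitute to write 1 as a combination:
1 = 46 − 9·5
1 = −9·189 + 37·46
So 46·37 ≡ 1 (mod 189).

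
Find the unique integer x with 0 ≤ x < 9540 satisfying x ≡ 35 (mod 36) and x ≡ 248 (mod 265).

1043

Write x = 35 + 36·k. Then 36·k ≡ 248 − 35 ≡ 213 (mod 265).
Need 36⁻¹ mod 265. Extended Euclid on (265, 36):
265 = 7·36 + 13
36 = 2·13 + 10
13 = 1·10 + 3
10 = 3·3 + 1
3 = 3·1 + 0
Back-substitute:
1 = 10 − 3·3
1 = −3·13 + 4·10
1 = 4·36 − 11·13
1 = −11·265 + 81·36
36⁻¹ ≡ 81 (mod 265), so k ≡ 81·213 ≡ 28 (mod 265).
x = 35 + 36·28 = 1043.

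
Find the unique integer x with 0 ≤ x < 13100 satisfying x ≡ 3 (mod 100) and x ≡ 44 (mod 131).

11703

Write x = 3 + 100·k. Then 100·k ≡ 44 − 3 ≡ 41 (mod 131).
Need 100⁻¹ mod 131. Extended Euclid on (131, 100):
131 = 1×100 + 31
100 = 3×31 + 7
31 = 4×7 + 3
7 = 2×3 + 1
3 = 3×1 + 0
Back-substitute:
1 = 7 − 2·3
1 = −2·31 + 9·7
1 = 9·100 − 29·31
1 = −29·131 + 38·100
100⁻¹ ≡ 38 (mod 131), so k ≡ 38·41 ≡ 117 (mod 131).
x = 3 + 100·117 = 11703.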